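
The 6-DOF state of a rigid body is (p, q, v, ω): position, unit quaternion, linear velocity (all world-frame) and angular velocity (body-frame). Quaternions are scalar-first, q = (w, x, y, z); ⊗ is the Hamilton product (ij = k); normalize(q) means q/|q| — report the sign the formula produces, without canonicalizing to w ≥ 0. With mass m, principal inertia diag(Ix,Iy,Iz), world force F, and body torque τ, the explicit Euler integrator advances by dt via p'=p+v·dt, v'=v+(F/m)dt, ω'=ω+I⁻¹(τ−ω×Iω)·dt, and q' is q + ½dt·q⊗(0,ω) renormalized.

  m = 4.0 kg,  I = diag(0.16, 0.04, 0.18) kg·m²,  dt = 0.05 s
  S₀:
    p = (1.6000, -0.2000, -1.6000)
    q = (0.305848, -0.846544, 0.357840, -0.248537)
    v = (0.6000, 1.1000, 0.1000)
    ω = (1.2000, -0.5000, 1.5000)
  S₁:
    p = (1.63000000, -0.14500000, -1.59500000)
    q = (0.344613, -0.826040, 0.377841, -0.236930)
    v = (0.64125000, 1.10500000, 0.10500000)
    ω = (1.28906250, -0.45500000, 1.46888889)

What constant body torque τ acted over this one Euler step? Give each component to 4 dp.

τ = (0.1800, 0.0000, -0.0400)

Δω = ω₁−ω₀ = (0.08906250, 0.04500000, -0.03111111)
precession coupling = (-0.1050, -0.0360, 0.0720)
applied torque τ = (0.1800, 0.0000, -0.0400)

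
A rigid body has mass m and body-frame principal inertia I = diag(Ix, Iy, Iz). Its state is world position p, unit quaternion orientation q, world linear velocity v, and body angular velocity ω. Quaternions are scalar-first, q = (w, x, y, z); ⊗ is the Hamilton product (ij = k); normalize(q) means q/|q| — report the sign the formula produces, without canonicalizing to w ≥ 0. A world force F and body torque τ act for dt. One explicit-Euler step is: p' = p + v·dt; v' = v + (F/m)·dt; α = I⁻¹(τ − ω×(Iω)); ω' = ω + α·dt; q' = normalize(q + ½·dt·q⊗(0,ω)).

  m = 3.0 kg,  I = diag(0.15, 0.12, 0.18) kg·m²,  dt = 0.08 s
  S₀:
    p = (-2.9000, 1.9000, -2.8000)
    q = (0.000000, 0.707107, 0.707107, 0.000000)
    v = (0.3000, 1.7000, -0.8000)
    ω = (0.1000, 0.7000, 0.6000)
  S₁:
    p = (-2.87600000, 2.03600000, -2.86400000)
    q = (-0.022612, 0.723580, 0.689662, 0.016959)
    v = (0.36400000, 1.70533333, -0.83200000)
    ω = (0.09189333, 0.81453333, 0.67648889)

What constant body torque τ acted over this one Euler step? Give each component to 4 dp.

τ = (0.0100, 0.1700, 0.1700)

rate change Δω = (-0.00810667, 0.11453333, 0.07648889)
applied torque τ = (0.0100, 0.1700, 0.1700)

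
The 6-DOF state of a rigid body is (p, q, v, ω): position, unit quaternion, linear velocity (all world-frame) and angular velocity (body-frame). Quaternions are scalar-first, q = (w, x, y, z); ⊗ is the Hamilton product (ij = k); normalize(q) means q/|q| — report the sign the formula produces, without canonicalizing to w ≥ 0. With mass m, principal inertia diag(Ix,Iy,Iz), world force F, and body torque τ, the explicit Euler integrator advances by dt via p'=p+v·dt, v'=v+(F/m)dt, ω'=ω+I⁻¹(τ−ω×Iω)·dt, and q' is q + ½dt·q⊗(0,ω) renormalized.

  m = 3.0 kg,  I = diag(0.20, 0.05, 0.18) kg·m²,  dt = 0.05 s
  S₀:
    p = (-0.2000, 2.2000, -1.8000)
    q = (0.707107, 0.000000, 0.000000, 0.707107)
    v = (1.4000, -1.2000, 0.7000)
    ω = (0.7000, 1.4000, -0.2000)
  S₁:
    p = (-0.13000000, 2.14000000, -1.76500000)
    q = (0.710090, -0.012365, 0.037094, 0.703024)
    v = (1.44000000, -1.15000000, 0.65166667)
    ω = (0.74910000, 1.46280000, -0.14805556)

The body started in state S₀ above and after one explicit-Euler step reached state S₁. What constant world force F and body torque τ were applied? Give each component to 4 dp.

Δv = v₁−v₀ = (0.04000000, 0.05000000, -0.04833333)
m·(v₁−v₀)/dt = (2.4000, 3.0000, -2.9000)
ω₁ − ω₀ = (0.04910000, 0.06280000, 0.05194444)
ω₀×(Iω₀) = (-0.0364, -0.0028, -0.1470)
I·α + gyro = (0.1600, 0.0600, 0.0400)

F = (2.4000, 3.0000, -2.9000)
τ = (0.1600, 0.0600, 0.0400)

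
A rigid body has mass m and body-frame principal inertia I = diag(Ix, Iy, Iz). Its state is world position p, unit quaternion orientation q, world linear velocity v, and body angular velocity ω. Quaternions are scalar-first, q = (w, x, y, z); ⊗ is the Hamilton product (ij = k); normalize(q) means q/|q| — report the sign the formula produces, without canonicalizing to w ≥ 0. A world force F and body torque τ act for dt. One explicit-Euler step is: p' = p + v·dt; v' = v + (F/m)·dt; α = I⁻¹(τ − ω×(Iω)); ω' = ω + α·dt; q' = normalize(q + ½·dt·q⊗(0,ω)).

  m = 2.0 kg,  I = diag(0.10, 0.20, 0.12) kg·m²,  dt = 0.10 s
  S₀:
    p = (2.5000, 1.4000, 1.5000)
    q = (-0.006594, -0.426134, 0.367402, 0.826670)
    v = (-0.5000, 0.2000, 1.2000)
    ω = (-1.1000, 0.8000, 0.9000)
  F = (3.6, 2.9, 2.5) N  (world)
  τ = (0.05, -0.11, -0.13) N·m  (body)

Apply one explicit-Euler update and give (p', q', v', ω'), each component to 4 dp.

p' = (2.4500, 1.4200, 1.6200)
q' = (-0.0817, -0.4408, 0.3397, 0.8268)
v' = (-0.3200, 0.3450, 1.3250)
ω' = (-0.9924, 0.7351, 0.8650)

new position p' = (2.4500, 1.4200, 1.6200)
v' = v + a·dt = (-0.3200, 0.3450, 1.3250)
ω×(Iω) gyroscopic = (-0.0576, 0.0198, -0.0880)
(τ − ω×Iω)/I = (1.0760, -0.6490, -0.3500)
new body rate ω' = (-0.9924, 0.7351, 0.8650)
2q̇ = q⊗(0,ω) = (-1.5066720, -0.3234208, -0.5310916, 0.0573004)
updated quaternion q' = (-0.0817, -0.4408, 0.3397, 0.8268)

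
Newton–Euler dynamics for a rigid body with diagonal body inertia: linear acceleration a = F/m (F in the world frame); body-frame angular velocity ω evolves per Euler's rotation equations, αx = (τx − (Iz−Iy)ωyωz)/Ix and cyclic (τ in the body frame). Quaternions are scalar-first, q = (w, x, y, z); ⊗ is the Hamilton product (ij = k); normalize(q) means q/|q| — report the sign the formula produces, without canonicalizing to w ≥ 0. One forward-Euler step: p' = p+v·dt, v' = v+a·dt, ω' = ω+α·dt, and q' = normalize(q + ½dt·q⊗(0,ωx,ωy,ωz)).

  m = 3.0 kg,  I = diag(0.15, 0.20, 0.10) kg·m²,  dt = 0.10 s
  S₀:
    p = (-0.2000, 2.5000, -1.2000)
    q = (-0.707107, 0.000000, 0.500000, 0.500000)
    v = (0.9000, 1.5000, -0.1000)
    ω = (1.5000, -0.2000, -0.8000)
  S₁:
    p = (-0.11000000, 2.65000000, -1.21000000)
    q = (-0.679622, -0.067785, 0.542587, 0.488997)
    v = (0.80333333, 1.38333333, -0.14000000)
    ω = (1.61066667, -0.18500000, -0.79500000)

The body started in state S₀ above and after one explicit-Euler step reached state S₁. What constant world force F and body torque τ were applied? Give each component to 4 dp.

F = (-2.9000, -3.5000, -1.2000)
τ = (0.1500, -0.0300, -0.0100)

rate change Δω = (0.11066667, 0.01500000, 0.00500000)
applied torque τ = (0.1500, -0.0300, -0.0100)
v₁ − v₀ = (-0.09666667, -0.11666667, -0.04000000)
F = m·Δv/dt = (-2.9000, -3.5000, -1.2000)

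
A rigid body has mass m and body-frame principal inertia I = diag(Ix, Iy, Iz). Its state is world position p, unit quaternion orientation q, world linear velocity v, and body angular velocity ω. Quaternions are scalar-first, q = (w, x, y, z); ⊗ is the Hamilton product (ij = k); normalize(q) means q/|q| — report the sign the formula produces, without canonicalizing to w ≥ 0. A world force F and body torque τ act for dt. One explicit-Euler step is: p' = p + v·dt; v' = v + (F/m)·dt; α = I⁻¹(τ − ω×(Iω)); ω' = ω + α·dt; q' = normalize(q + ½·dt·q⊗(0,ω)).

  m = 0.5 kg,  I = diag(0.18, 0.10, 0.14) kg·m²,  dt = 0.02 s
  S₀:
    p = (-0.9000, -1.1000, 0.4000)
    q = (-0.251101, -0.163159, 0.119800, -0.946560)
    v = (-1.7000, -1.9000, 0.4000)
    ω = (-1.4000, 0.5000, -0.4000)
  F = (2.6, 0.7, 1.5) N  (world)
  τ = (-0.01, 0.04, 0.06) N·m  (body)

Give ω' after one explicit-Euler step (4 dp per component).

gyro term ω×Iω = (-0.0080, 0.0224, 0.0560)
α = I⁻¹(τ − ω×Iω) = (-0.0111, 0.1760, 0.0286)
new body rate ω' = (-1.4002, 0.5035, -0.3994)

ω' = (-1.4002, 0.5035, -0.3994)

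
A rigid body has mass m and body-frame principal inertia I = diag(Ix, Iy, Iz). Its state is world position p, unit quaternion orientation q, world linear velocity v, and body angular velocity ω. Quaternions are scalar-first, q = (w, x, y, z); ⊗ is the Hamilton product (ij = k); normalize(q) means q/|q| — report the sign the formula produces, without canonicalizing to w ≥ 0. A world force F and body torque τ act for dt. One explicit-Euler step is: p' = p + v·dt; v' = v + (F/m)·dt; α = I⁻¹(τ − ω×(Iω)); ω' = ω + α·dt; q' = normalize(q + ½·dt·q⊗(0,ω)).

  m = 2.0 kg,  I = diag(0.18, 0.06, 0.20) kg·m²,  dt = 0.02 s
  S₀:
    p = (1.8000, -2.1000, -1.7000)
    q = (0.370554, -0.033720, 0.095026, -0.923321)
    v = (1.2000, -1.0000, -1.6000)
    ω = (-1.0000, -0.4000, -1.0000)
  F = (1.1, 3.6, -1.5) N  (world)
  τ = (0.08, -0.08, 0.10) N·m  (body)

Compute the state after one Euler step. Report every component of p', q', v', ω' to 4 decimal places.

p' = (1.8240, -2.1200, -1.7320)
q' = (0.3613, -0.0421, 0.1024, -0.9258)
v' = (1.2110, -0.9640, -1.6150)
ω' = (-0.9973, -0.4200, -0.9852)

linear accel F/m = (0.5500, 1.8000, -0.7500)
new position p' = (1.8240, -2.1200, -1.7320)
v + (F/m)dt = (1.2110, -0.9640, -1.6150)
(τ − ω×Iω)/I = (0.1333, -1.0000, 0.7400)
ω' = ω + α·dt = (-0.9973, -0.4200, -0.9852)
Hamilton product q⊗(0,ω) = (-0.9190306, -0.8349084, 0.7413794, -0.2620400)
q' = normalize(q + ½dt·q⊗(0,ω)) = (0.3613, -0.0421, 0.1024, -0.9258)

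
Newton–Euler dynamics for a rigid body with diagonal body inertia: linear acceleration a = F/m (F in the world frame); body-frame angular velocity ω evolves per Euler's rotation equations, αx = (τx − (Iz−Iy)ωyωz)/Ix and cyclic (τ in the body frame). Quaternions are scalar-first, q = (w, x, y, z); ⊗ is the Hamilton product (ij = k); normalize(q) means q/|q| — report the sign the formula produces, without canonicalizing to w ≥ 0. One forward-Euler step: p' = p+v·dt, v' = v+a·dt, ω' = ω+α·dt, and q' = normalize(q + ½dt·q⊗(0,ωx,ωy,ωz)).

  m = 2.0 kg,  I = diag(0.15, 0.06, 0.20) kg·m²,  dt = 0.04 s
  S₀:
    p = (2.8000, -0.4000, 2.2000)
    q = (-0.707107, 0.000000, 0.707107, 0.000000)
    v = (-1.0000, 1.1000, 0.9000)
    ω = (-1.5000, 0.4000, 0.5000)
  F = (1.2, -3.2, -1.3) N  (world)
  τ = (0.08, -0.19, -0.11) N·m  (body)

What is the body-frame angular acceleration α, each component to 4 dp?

gyro term ω×Iω = (0.0280, 0.0375, 0.0540)
(τ − ω×Iω)/I = (0.3467, -3.7917, -0.8200)

α = (0.3467, -3.7917, -0.8200)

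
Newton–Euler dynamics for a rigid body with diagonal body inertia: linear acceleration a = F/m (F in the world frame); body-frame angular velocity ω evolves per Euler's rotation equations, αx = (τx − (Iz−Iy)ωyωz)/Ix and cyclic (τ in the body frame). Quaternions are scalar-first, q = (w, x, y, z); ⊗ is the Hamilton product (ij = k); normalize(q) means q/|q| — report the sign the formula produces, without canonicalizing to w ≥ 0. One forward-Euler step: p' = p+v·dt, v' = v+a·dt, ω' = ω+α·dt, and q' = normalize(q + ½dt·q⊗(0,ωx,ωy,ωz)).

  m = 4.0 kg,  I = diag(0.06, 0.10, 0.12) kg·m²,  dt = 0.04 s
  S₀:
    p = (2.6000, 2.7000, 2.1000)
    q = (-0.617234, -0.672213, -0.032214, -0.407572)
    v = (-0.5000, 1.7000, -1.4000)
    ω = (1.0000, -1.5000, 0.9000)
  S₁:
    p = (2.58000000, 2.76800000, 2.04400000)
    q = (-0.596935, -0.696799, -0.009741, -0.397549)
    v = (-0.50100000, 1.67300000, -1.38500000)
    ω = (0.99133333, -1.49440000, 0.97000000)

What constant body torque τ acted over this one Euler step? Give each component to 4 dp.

τ = (-0.0400, -0.0400, 0.1500)

ω₁ − ω₀ = (-0.00866667, 0.00560000, 0.07000000)
I·α + gyro = (-0.0400, -0.0400, 0.1500)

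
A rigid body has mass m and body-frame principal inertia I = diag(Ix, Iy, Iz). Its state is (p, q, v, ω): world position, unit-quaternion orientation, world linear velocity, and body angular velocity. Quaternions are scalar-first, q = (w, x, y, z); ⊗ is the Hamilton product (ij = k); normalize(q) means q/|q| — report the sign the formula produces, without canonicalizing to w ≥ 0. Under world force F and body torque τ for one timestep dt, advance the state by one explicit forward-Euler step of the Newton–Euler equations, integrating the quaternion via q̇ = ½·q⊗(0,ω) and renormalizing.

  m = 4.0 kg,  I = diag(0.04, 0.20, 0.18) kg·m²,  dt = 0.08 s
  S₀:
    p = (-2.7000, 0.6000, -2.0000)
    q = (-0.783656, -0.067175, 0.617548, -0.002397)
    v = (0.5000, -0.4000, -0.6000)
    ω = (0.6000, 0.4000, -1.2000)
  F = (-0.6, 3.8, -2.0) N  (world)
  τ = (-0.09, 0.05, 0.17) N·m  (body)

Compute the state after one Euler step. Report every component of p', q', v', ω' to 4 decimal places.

linear accel F/m = (-0.1500, 0.9500, -0.5000)
p + v·dt = (-2.6600, 0.5680, -2.0480)
v + (F/m)dt = (0.4880, -0.3240, -0.6400)
ω×(Iω) gyroscopic = (0.0096, 0.1008, 0.0384)
(τ − ω×Iω)/I = (-2.4900, -0.2540, 0.7311)
new body rate ω' = (0.4008, 0.3797, -1.1415)
2q̇ = q⊗(0,ω) = (-0.2095906, -1.2102924, -0.3955106, 0.5429884)
updated quaternion q' = (-0.7908, -0.1154, 0.6008, 0.0193)

p' = (-2.6600, 0.5680, -2.0480)
q' = (-0.7908, -0.1154, 0.6008, 0.0193)
v' = (0.4880, -0.3240, -0.6400)
ω' = (0.4008, 0.3797, -1.1415)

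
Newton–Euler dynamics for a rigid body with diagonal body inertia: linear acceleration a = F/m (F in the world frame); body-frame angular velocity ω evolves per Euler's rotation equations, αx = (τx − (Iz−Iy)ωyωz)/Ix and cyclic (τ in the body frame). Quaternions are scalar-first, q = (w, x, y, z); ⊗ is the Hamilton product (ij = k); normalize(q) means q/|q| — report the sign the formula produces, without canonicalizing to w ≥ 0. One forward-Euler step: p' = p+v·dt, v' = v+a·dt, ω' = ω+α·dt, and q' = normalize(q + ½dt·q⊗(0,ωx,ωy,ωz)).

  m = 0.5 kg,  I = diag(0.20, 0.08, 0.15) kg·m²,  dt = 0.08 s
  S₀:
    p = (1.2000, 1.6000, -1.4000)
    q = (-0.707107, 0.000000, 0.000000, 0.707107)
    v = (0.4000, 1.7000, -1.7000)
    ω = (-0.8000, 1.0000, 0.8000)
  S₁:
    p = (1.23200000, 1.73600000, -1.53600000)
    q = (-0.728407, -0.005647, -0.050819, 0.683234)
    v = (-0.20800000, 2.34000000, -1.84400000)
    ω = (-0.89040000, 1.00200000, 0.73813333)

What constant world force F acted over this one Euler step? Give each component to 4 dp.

Δv = v₁−v₀ = (-0.60800000, 0.64000000, -0.14400000)
applied force F = (-3.8000, 4.0000, -0.9000)

F = (-3.8000, 4.0000, -0.9000)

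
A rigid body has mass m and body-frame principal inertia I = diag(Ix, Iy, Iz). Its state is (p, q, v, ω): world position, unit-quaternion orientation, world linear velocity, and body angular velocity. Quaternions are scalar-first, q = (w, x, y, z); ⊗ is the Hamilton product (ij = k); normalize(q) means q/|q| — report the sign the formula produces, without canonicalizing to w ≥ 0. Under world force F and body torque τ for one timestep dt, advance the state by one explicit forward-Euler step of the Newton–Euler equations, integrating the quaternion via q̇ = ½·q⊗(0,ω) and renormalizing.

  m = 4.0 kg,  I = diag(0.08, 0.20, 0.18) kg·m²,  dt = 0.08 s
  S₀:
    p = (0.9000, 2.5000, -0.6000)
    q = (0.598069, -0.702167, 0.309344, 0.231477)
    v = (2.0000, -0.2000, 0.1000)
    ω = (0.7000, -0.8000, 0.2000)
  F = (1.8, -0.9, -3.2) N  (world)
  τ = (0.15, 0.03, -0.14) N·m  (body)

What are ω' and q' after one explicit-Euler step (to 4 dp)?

angular accel α = (1.8350, 0.2200, -0.4044)
new body rate ω' = (0.8468, -0.7824, 0.1676)
2q̇ = q⊗(0,ω) = (0.6926967, 0.6656987, -0.1759879, 0.4648066)
q' = normalize(q + ½dt·q⊗(0,ω)) = (0.6252, -0.6749, 0.3020, 0.2498)

ω' = (0.8468, -0.7824, 0.1676)
q' = (0.6252, -0.6749, 0.3020, 0.2498)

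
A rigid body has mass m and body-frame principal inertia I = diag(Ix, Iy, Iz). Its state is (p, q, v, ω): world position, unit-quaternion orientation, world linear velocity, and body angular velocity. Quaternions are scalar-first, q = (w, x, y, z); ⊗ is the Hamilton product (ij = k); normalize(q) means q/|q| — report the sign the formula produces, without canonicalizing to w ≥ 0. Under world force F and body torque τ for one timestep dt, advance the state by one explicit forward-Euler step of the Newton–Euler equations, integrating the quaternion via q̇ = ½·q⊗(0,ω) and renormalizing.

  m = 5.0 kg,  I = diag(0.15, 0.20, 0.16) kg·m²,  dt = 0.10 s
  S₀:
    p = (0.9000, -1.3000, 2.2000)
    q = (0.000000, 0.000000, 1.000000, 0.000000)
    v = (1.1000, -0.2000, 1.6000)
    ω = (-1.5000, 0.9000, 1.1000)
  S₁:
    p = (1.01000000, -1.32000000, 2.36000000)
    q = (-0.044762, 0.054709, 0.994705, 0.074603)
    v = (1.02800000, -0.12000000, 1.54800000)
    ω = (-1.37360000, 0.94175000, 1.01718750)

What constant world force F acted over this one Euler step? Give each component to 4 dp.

F = (-3.6000, 4.0000, -2.6000)

v₁ − v₀ = (-0.07200000, 0.08000000, -0.05200000)
applied force F = (-3.6000, 4.0000, -2.6000)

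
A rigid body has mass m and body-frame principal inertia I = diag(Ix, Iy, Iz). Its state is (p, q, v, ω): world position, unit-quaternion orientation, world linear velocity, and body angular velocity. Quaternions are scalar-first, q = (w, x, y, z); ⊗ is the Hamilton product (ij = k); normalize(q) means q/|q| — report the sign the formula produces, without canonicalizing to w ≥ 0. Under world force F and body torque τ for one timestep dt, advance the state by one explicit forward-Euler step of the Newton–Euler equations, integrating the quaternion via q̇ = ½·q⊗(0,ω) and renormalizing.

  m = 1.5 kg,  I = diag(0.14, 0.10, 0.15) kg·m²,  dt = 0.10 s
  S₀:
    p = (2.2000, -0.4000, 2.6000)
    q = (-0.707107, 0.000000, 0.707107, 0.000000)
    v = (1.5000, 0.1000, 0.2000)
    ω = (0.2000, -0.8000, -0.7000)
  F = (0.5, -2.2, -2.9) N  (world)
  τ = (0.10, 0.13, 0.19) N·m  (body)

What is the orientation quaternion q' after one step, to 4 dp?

q' = (-0.6778, -0.0318, 0.7343, 0.0177)

Hamilton product q⊗(0,ω) = (0.5656856, -0.6363963, 0.5656856, 0.3535535)
q' = normalize(q + ½dt·q⊗(0,ω)) = (-0.6778, -0.0318, 0.7343, 0.0177)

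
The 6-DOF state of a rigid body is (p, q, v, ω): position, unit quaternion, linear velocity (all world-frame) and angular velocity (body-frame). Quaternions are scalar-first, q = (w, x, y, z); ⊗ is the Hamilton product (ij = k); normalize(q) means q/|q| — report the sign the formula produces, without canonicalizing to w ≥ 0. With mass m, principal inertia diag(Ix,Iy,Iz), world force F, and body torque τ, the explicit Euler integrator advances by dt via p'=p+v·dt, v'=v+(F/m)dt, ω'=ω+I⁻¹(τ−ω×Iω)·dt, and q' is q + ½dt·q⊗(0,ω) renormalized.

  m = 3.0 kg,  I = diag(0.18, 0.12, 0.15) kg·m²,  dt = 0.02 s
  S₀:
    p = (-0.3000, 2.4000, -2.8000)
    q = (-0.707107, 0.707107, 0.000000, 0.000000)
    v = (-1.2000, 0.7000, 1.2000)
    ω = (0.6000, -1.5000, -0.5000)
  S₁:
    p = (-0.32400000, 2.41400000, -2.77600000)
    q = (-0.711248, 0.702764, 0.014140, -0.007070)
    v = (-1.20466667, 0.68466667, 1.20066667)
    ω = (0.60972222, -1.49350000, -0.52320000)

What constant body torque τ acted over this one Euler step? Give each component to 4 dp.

τ = (0.1100, 0.0300, -0.1200)

ω₁ − ω₀ = (0.00972222, 0.00650000, -0.02320000)
precession coupling = (0.0225, -0.0090, 0.0540)
I·α + gyro = (0.1100, 0.0300, -0.1200)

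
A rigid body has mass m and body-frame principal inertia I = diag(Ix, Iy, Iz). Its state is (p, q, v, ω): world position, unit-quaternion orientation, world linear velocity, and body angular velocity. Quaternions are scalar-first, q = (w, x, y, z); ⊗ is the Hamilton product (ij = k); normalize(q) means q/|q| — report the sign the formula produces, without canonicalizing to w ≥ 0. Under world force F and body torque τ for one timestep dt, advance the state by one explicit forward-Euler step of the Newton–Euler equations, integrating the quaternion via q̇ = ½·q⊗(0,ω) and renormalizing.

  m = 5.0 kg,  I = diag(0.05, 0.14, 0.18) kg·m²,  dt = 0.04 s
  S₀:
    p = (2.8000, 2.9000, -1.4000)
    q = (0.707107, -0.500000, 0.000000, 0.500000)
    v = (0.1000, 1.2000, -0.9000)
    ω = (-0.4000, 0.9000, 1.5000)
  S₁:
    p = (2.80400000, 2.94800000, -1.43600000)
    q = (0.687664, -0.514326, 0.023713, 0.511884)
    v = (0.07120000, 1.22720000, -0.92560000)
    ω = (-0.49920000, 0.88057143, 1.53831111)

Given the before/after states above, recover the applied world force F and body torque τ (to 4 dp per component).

ω₁ − ω₀ = (-0.09920000, -0.01942857, 0.03831111)
ω₀×(Iω₀) = (0.0540, 0.0780, -0.0324)
I·α + gyro = (-0.0700, 0.0100, 0.1400)
velocity change Δv = (-0.02880000, 0.02720000, -0.02560000)
applied force F = (-3.6000, 3.4000, -3.2000)

F = (-3.6000, 3.4000, -3.2000)
τ = (-0.0700, 0.0100, 0.1400)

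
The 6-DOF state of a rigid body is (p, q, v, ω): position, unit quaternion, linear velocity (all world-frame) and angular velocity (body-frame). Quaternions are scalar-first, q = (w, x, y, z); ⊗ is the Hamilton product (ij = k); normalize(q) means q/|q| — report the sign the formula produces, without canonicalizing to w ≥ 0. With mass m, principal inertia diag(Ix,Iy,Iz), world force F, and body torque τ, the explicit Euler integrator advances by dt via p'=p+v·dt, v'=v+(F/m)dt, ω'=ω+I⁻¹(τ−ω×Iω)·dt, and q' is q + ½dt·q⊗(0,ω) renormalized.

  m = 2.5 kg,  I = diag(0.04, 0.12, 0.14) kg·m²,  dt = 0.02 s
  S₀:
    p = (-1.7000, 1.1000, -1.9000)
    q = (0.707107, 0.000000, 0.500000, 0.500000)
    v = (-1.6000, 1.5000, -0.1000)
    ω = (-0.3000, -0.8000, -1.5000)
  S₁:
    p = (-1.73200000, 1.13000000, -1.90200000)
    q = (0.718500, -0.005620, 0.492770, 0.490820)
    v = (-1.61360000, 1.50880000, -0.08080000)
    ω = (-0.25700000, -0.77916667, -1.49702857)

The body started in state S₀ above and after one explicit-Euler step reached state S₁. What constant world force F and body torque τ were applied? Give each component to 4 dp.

Δv = v₁−v₀ = (-0.01360000, 0.00880000, 0.01920000)
m·(v₁−v₀)/dt = (-1.7000, 1.1000, 2.4000)
ω₁ − ω₀ = (0.04300000, 0.02083333, 0.00297143)
gyro term ω₀×Iω₀ = (0.0240, -0.0450, 0.0192)
τ = I·(Δω/dt) + ω₀×(Iω₀) = (0.1100, 0.0800, 0.0400)

F = (-1.7000, 1.1000, 2.4000)
τ = (0.1100, 0.0800, 0.0400)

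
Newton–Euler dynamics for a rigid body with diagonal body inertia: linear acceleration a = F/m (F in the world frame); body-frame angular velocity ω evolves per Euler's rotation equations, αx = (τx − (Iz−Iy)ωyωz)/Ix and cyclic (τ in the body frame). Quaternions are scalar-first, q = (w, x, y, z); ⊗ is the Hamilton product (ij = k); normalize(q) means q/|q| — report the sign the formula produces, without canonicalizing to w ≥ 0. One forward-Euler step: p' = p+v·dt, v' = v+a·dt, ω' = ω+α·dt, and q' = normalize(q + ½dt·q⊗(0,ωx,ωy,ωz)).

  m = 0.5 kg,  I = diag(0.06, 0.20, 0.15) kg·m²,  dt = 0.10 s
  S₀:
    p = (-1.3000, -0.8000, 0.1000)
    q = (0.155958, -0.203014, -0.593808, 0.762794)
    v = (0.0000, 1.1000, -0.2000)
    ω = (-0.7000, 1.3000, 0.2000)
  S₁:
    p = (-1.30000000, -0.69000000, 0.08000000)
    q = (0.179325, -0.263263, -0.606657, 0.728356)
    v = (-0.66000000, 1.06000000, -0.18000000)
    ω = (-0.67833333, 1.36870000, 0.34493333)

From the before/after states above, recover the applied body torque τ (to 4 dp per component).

τ = (0.0000, 0.1500, 0.0900)

rate change Δω = (0.02166667, 0.06870000, 0.14493333)
ω₀×(Iω₀) = (-0.0130, 0.0126, -0.1274)
applied torque τ = (0.0000, 0.1500, 0.0900)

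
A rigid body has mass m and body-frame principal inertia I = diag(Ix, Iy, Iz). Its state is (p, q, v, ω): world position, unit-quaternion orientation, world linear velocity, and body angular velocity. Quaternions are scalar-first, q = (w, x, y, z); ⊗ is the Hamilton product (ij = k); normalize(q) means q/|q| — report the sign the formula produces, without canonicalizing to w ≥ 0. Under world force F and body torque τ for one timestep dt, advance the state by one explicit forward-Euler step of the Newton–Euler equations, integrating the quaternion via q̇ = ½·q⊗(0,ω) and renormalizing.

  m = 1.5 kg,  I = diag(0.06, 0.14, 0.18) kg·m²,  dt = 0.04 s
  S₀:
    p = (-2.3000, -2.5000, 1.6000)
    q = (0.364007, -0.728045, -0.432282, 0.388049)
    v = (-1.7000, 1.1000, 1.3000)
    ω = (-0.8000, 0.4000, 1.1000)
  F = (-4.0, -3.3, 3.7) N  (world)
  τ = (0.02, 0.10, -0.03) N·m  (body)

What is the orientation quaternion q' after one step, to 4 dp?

q⊗(0,ω) = (-0.8363771, -0.9219354, 0.6360131, -0.2366359)
updated quaternion q' = (0.3471, -0.7462, -0.4194, 0.3832)

q' = (0.3471, -0.7462, -0.4194, 0.3832)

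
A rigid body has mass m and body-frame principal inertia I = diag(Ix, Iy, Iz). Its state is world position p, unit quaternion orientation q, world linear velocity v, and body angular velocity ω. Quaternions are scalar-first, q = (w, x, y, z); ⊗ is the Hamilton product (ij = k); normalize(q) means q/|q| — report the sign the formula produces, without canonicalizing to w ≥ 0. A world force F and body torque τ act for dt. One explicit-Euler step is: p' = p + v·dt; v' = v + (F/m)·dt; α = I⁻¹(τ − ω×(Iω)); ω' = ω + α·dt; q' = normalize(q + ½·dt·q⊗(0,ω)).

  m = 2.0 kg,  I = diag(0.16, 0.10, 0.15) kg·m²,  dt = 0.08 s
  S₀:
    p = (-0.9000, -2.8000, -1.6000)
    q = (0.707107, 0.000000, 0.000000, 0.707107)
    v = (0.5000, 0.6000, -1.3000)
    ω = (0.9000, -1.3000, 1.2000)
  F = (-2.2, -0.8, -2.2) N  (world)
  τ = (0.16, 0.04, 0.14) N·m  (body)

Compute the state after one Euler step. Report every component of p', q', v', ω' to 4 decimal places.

angular accel α = (1.4875, 0.2920, 0.4653)
new body rate ω' = (1.0190, -1.2766, 1.2372)
Hamilton product q⊗(0,ω) = (-0.8485284, 1.5556354, -0.2828428, 0.8485284)
updated quaternion q' = (0.6711, 0.0620, -0.0113, 0.7387)
new position p' = (-0.8600, -2.7520, -1.7040)
new velocity v' = (0.4120, 0.5680, -1.3880)

p' = (-0.8600, -2.7520, -1.7040)
q' = (0.6711, 0.0620, -0.0113, 0.7387)
v' = (0.4120, 0.5680, -1.3880)
ω' = (1.0190, -1.2766, 1.2372)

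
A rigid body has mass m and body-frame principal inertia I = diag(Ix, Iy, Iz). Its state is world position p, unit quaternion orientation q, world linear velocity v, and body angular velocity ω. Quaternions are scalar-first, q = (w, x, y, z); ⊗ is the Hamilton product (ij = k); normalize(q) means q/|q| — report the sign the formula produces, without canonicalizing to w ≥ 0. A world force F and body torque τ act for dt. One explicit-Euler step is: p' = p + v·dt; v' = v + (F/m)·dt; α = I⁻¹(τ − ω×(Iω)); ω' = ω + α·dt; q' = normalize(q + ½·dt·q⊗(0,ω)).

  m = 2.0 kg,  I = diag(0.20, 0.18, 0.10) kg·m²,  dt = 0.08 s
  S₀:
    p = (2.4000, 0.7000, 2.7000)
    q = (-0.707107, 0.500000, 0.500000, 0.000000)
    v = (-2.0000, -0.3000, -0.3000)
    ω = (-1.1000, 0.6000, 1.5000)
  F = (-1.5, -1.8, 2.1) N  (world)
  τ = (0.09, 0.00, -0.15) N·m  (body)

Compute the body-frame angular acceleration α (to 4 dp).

ω×(Iω) gyroscopic = (-0.0720, -0.1650, 0.0132)
angular accel α = (0.8100, 0.9167, -1.6320)

α = (0.8100, 0.9167, -1.6320)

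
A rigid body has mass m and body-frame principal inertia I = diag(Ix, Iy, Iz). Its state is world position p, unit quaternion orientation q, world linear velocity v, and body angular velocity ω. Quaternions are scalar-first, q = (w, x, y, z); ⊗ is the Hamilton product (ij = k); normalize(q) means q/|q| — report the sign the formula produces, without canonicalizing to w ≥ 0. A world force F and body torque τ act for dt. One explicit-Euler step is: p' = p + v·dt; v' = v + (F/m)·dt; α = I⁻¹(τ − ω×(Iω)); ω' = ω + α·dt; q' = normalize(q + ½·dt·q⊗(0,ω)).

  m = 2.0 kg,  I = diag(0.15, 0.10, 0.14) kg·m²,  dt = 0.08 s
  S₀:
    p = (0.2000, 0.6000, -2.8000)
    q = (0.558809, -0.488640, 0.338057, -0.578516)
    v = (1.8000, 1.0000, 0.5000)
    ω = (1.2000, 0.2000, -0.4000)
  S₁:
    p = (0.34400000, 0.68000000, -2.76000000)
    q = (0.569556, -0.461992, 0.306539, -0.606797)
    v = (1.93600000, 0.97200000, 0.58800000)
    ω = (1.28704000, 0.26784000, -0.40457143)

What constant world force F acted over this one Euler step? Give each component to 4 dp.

F = (3.4000, -0.7000, 2.2000)

velocity change Δv = (0.13600000, -0.02800000, 0.08800000)
applied force F = (3.4000, -0.7000, 2.2000)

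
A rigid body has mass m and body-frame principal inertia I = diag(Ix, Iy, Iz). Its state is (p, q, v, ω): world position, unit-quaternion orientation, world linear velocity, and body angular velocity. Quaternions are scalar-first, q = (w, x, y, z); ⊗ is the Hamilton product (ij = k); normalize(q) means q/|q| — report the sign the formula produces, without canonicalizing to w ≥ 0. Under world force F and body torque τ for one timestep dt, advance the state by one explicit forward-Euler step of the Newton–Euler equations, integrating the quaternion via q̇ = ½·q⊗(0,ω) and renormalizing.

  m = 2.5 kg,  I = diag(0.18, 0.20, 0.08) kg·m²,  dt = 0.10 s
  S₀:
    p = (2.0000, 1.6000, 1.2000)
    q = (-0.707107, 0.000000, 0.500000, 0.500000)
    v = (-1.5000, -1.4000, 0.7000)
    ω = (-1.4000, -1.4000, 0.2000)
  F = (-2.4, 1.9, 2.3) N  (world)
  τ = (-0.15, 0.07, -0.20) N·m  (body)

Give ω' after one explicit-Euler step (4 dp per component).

ω' = (-1.5020, -1.3510, -0.0990)

angular accel α = (-1.0200, 0.4900, -2.9900)
ω + α·dt = (-1.5020, -1.3510, -0.0990)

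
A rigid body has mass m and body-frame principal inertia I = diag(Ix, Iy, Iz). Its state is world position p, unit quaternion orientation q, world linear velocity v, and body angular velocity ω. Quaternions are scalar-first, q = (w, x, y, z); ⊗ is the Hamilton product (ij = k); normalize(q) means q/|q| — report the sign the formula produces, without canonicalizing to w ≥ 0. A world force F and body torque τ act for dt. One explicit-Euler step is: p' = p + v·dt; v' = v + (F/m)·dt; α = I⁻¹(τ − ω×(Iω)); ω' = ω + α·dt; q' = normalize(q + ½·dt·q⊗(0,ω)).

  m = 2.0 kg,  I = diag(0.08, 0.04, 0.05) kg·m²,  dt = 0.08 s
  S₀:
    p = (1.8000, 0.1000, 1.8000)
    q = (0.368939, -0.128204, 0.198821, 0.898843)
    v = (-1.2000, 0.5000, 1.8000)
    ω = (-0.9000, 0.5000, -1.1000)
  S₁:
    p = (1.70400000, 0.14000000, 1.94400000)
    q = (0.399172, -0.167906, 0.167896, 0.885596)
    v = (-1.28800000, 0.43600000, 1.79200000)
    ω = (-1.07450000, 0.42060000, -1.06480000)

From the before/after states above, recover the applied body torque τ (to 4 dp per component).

ω₁ − ω₀ = (-0.17450000, -0.07940000, 0.03520000)
I·α + gyro = (-0.1800, -0.0100, 0.0400)

τ = (-0.1800, -0.0100, 0.0400)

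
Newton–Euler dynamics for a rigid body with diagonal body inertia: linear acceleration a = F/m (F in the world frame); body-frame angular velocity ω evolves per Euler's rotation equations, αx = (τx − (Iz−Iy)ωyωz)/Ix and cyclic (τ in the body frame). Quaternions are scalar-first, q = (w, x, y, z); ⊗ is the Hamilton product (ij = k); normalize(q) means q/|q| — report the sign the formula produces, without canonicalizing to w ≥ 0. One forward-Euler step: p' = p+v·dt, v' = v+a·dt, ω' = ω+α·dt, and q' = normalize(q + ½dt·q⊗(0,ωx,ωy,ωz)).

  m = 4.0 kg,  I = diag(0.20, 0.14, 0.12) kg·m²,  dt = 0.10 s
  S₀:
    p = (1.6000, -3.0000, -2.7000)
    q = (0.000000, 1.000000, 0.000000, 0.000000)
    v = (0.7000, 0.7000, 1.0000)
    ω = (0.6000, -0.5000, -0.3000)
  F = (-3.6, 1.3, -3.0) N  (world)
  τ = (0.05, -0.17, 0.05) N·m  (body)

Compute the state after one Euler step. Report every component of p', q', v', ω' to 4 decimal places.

p' = p + v·dt = (1.6700, -2.9300, -2.6000)
v + (F/m)dt = (0.6100, 0.7325, 0.9250)
α = I⁻¹(τ − ω×Iω) = (0.2650, -1.1114, 0.2667)
ω' = ω + α·dt = (0.6265, -0.6111, -0.2733)
2q̇ = q⊗(0,ω) = (-0.6000000, 0.0000000, 0.3000000, -0.5000000)
q + ½dt·q⊗(0,ω), renormalized = (-0.0300, 0.9991, 0.0150, -0.0250)

p' = (1.6700, -2.9300, -2.6000)
q' = (-0.0300, 0.9991, 0.0150, -0.0250)
v' = (0.6100, 0.7325, 0.9250)
ω' = (0.6265, -0.6111, -0.2733)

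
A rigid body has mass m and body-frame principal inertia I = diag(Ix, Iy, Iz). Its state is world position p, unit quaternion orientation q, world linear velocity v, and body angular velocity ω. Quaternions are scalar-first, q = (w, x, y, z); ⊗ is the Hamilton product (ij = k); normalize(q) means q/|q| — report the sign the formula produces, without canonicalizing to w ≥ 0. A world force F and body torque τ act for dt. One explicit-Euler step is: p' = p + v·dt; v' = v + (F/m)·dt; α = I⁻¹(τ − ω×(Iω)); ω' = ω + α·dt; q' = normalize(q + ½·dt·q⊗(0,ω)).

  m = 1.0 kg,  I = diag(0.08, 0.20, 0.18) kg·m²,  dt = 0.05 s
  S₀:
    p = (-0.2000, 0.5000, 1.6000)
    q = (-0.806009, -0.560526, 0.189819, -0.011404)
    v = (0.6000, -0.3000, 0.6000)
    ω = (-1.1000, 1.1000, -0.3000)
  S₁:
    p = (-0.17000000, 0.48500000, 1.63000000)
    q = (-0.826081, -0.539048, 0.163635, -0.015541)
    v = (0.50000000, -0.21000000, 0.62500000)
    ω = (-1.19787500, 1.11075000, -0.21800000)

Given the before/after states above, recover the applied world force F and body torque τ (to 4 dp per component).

F = (-2.0000, 1.8000, 0.5000)
τ = (-0.1500, 0.0100, 0.1500)

ω₁ − ω₀ = (-0.09787500, 0.01075000, 0.08200000)
τ = I·(Δω/dt) + ω₀×(Iω₀) = (-0.1500, 0.0100, 0.1500)
velocity change Δv = (-0.10000000, 0.09000000, 0.02500000)
F = m·Δv/dt = (-2.0000, 1.8000, 0.5000)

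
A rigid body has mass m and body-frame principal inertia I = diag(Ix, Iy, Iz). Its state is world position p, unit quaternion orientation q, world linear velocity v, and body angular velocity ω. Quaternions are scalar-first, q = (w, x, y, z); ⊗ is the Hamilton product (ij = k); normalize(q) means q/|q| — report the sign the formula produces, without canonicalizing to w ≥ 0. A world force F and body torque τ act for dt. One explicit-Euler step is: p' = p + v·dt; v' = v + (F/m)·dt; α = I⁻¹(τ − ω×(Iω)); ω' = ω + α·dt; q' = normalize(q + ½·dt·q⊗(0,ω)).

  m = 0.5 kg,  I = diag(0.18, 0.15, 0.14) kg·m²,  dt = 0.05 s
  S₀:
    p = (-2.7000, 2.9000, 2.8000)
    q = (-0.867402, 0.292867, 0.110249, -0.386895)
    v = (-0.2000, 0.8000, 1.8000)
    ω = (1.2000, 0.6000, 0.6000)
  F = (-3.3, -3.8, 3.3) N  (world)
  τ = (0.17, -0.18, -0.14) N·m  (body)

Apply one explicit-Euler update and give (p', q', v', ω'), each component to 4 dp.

p' = (-2.7100, 2.9400, 2.8900)
q' = (-0.8715, 0.2741, 0.0812, -0.3986)
v' = (-0.5300, 0.4200, 2.1300)
ω' = (1.2482, 0.5304, 0.5577)

linear accel F/m = (-6.6000, -7.6000, 6.6000)
p' = p + v·dt = (-2.7100, 2.9400, 2.8900)
new velocity v' = (-0.5300, 0.4200, 2.1300)
(τ − ω×Iω)/I = (0.9644, -1.3920, -0.8457)
ω' = ω + α·dt = (1.2482, 0.5304, 0.5577)
q⊗(0,ω) = (-0.1854528, -0.7425960, -1.1604354, -0.4770198)
updated quaternion q' = (-0.8715, 0.2741, 0.0812, -0.3986)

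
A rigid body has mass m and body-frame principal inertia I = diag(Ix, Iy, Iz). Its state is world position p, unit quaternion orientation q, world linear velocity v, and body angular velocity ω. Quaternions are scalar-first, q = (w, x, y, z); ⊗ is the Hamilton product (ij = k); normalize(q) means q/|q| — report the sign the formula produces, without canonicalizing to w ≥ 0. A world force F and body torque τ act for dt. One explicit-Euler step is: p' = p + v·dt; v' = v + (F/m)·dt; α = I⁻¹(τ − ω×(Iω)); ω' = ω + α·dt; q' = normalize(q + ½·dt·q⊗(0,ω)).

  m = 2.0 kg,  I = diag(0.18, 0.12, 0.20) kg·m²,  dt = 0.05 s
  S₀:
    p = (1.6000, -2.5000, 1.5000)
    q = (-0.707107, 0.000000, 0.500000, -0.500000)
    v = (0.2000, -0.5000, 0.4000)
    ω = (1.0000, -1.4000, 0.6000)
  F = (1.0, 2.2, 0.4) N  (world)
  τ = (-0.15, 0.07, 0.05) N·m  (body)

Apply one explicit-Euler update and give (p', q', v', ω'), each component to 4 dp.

p' = p + v·dt = (1.6100, -2.5250, 1.5200)
v + (F/m)dt = (0.2250, -0.4450, 0.4100)
(τ − ω×Iω)/I = (-0.4600, 0.6833, -0.1700)
ω + α·dt = (0.9770, -1.3658, 0.5915)
Hamilton product q⊗(0,ω) = (1.0000000, -1.1071070, 0.4899498, -0.9242642)
updated quaternion q' = (-0.6814, -0.0276, 0.5117, -0.5226)

p' = (1.6100, -2.5250, 1.5200)
q' = (-0.6814, -0.0276, 0.5117, -0.5226)
v' = (0.2250, -0.4450, 0.4100)
ω' = (0.9770, -1.3658, 0.5915)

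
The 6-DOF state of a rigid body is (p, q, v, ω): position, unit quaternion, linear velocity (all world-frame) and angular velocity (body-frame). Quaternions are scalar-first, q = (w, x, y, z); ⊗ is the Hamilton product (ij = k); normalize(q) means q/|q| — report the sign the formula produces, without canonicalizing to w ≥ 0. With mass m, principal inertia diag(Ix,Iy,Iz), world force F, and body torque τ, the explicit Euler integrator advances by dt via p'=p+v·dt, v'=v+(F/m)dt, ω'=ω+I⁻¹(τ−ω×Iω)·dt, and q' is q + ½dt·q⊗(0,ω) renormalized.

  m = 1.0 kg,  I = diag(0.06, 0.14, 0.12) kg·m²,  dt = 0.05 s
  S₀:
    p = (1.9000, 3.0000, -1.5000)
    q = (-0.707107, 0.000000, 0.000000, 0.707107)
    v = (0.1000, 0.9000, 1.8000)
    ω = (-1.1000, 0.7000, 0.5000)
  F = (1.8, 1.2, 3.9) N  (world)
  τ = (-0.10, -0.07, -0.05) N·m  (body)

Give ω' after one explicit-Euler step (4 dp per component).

ω' = (-1.1775, 0.6632, 0.5048)

α = I⁻¹(τ − ω×Iω) = (-1.5500, -0.7357, 0.0967)
ω' = ω + α·dt = (-1.1775, 0.6632, 0.5048)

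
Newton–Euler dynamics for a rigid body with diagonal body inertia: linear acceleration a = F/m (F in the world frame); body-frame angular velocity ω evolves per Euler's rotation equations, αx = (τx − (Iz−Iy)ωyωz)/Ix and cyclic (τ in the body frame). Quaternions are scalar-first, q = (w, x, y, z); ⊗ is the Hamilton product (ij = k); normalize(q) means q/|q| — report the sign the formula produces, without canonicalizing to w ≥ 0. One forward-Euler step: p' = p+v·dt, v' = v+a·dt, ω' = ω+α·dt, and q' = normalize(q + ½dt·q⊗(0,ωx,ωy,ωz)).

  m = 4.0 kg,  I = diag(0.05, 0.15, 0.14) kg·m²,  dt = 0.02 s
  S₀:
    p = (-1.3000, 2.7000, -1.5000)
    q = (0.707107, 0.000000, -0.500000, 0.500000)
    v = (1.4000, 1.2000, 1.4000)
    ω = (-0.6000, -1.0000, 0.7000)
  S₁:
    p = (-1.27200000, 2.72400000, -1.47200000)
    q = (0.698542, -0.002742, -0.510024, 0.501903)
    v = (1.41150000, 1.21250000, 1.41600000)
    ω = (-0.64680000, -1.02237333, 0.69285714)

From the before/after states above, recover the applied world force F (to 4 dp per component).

F = (2.3000, 2.5000, 3.2000)

velocity change Δv = (0.01150000, 0.01250000, 0.01600000)
applied force F = (2.3000, 2.5000, 3.2000)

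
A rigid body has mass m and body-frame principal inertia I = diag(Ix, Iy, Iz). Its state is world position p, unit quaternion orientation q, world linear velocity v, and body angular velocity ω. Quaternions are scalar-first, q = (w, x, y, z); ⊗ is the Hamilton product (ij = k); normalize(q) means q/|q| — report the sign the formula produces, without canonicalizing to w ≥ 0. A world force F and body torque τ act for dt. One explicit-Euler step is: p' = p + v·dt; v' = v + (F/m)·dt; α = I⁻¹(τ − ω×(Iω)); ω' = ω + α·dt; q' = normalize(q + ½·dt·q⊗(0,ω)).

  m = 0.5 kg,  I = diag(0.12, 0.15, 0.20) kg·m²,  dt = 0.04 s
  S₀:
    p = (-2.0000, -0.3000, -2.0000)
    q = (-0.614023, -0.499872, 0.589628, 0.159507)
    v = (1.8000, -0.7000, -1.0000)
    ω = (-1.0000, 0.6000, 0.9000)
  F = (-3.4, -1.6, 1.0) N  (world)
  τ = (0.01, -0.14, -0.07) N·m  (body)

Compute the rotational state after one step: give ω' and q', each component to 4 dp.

α = I⁻¹(τ − ω×Iω) = (-0.1417, -1.4133, -0.2600)
ω' = ω + α·dt = (-1.0057, 0.5435, 0.8896)
2q̇ = q⊗(0,ω) = (-0.9972051, 1.0489840, -0.0780360, -0.2629159)
q' = normalize(q + ½dt·q⊗(0,ω)) = (-0.6337, -0.4787, 0.5878, 0.1542)

ω' = (-1.0057, 0.5435, 0.8896)
q' = (-0.6337, -0.4787, 0.5878, 0.1542)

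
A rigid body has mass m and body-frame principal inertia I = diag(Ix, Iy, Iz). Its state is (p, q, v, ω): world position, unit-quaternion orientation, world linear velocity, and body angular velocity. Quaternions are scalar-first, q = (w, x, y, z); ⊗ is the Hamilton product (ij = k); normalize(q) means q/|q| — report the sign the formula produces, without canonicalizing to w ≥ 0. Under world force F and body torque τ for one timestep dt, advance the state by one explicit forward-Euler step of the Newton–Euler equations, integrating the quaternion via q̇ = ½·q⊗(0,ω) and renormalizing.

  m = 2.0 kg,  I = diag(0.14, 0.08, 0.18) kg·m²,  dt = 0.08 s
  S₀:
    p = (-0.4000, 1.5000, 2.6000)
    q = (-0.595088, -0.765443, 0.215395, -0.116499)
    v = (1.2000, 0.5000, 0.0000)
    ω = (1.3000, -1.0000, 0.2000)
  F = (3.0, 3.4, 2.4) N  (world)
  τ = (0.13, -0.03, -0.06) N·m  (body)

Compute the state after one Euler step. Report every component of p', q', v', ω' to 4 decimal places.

a = (1.5000, 1.7000, 1.2000)
p + v·dt = (-0.3040, 1.5400, 2.6000)
new velocity v' = (1.3200, 0.6360, 0.0960)
gyro term ω×Iω = (-0.0200, -0.0104, 0.0780)
α = I⁻¹(τ − ω×Iω) = (1.0714, -0.2450, -0.7667)
new body rate ω' = (1.3857, -1.0196, 0.1387)
2q̇ = q⊗(0,ω) = (1.2337707, -0.8470344, 0.5967279, 0.3664119)
q' = normalize(q + ½dt·q⊗(0,ω)) = (-0.5445, -0.7976, 0.2387, -0.1016)

p' = (-0.3040, 1.5400, 2.6000)
q' = (-0.5445, -0.7976, 0.2387, -0.1016)
v' = (1.3200, 0.6360, 0.0960)
ω' = (1.3857, -1.0196, 0.1387)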